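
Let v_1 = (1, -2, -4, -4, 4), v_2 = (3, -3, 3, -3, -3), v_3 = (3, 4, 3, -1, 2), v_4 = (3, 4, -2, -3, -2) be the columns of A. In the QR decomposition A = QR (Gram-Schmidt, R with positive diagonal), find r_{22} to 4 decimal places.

r_{22} = 6.6955

v_1 = (1, -2, -4, -4, 4); ‖v_1‖ = 7.2801, so e_1 = (0.1374, -0.2747, -0.5494, -0.5494, 0.5494).
e_1·v_2 = 0.1374·3 + (-0.2747)·(-3) + (-0.5494)·3 + (-0.5494)·(-3) + 0.5494·(-3) = -0.4121.
u_2 = v_2 + 0.4121·e_1 = (3.0566, -3.1132, 2.7736, -3.2264, -2.7736).
r_{22} = ‖u_2‖ = 6.6955.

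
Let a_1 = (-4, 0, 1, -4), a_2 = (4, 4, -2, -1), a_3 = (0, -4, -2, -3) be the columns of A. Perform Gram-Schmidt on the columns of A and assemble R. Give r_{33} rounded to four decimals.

r_{33} = 5.0240

a_1 = (-4, 0, 1, -4); ‖a_1‖ = 5.7446, so q_1 = (-0.6963, 0.0000, 0.1741, -0.6963).
q_1·a_2 = (-0.6963)·4 + 0.0000·4 + 0.1741·(-2) + (-0.6963)·(-1) = -2.4371.
u_2 = a_2 + 2.4371·q_1 = (2.3030, 4.0000, -1.5758, -2.6970).
‖u_2‖ = 5.5732, so q_2 = (0.4132, 0.7177, -0.2827, -0.4839).
q_1·a_3 = (-0.6963)·0 + 0.0000·(-4) + 0.1741·(-2) + (-0.6963)·(-3) = 1.7408; q_2·a_3 = 0.4132·0 + 0.7177·(-4) + (-0.2827)·(-2) + (-0.4839)·(-3) = -0.8537.
u_3 = a_3 − 1.7408·q_1 + 0.8537·q_2 = (1.5649, -3.3873, -2.5444, -2.2010).
r_{33} = ‖u_3‖ = 5.0240.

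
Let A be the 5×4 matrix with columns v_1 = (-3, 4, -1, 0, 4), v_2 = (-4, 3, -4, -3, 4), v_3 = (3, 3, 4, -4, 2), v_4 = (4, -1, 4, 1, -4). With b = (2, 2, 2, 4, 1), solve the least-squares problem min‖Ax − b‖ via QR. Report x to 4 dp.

q_1 = v_1/‖v_1‖ = (-3, 4, -1, 0, 4)/6.4807 = (-0.4629, 0.6172, -0.1543, 0.0000, 0.6172).
r_{12} = q_1·v_2 = 6.7893.
u_2 = v_2 − 6.7893·q_1 = (-0.8571, -1.1905, -2.9524, -3.0000, -0.1905).
‖u_2‖ = 4.4615, so q_2 = (-0.1921, -0.2668, -0.6617, -0.6724, -0.0427).
r_{13} = q_1·v_3 = 1.0801; r_{23} = q_2·v_3 = -1.4196.
u_3 = v_3 − 1.0801·q_1 + 1.4196·q_2 = (3.2273, 1.9545, 3.2273, -4.9545, 1.2727).
‖u_3‖ = 7.1287, so q_3 = (0.4527, 0.2742, 0.4527, -0.6950, 0.1785).
r_{14} = q_1·v_4 = -5.5549; r_{24} = q_2·v_4 = -3.6503; r_{34} = q_3·v_4 = 1.9384.
u_4 = v_4 + 5.5549·q_1 + 3.6503·q_2 − 1.9384·q_3 = (-0.1503, 0.9231, -0.1503, -0.1073, -1.0733).
‖u_4‖ = 1.4356, so q_4 = (-0.1047, 0.6430, -0.1047, -0.0748, -0.7477).
Qᵀb = (0.6172, -4.9738, -0.2423, -0.1794).
Back-substitute: x_4 = -0.1794/1.4356 = -0.1250.
x_3 = (-0.2423 − 1.9384·(-0.1250))/7.1287 = 0.0000.
x_2 = (-4.9738 + 1.4196·0.0000 + 3.6503·(-0.1250))/4.4615 = -1.2171.
x_1 = (0.6172 − 6.7893·(-1.2171) − 1.0801·0.0000 + 5.5549·(-0.1250))/6.4807 = 1.2632.

x = (1.2632, -1.2171, 0.0000, -0.1250)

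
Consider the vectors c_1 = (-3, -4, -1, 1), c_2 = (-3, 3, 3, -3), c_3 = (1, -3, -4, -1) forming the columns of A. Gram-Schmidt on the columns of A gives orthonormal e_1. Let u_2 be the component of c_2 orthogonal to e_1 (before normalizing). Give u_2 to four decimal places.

u_2 = (-4.0000, 1.6667, 2.6667, -2.6667)

c_1 = (-3, -4, -1, 1); ‖c_1‖ = 5.1962, so e_1 = (-0.5774, -0.7698, -0.1925, 0.1925).
e_1·c_2 = (-0.5774)·(-3) + (-0.7698)·3 + (-0.1925)·3 + 0.1925·(-3) = -1.7321.
u_2 = c_2 + 1.7321·e_1 = (-4.0000, 1.6667, 2.6667, -2.6667).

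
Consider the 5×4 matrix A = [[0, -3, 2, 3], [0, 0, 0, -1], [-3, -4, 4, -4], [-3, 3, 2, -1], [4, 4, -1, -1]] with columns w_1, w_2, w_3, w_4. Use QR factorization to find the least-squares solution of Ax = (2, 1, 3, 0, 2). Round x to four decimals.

x = (0.7942, -0.0453, 1.1412, -0.1851)

w_1 = (0, 0, -3, -3, 4); ‖w_1‖ = 5.8310, so e_1 = (0.0000, 0.0000, -0.5145, -0.5145, 0.6860).
e_1·w_2 = 0.0000·(-3) + 0.0000·0 + (-0.5145)·(-4) + (-0.5145)·3 + 0.6860·4 = 3.2585.
u_2 = w_2 − 3.2585·e_1 = (-3.0000, 0.0000, -2.3235, 4.6765, 1.7647).
‖u_2‖ = 6.2755, so e_2 = (-0.4780, 0.0000, -0.3703, 0.7452, 0.2812).
e_1·w_3 = 0.0000·2 + 0.0000·0 + (-0.5145)·4 + (-0.5145)·2 + 0.6860·(-1) = -3.7730; e_2·w_3 = (-0.4780)·2 + 0.0000·0 + (-0.3703)·4 + 0.7452·2 + 0.2812·(-1) = -1.2279.
u_3 = w_3 + 3.7730·e_1 + 1.2279·e_2 = (1.4130, 0.0000, 1.6042, 0.9739, 1.9335).
‖u_3‖ = 3.0425, so e_3 = (0.4644, 0.0000, 0.5273, 0.3201, 0.6355).
e_1·w_4 = 0.0000·3 + 0.0000·(-1) + (-0.5145)·(-4) + (-0.5145)·(-1) + 0.6860·(-1) = 1.8865; e_2·w_4 = (-0.4780)·3 + 0.0000·(-1) + (-0.3703)·(-4) + 0.7452·(-1) + 0.2812·(-1) = -0.9795; e_3·w_4 = 0.4644·3 + 0.0000·(-1) + 0.5273·(-4) + 0.3201·(-1) + 0.6355·(-1) = -1.6714.
u_4 = w_4 − 1.8865·e_1 + 0.9795·e_2 + 1.6714·e_3 = (3.3079, -1.0000, -2.5109, 1.2355, -0.9565).
‖u_4‖ = 4.5484, so e_4 = (0.7273, -0.2199, -0.5520, 0.2716, -0.2103).
Qᵀb = (-0.1715, -1.5044, 3.7816, -0.8420).
Back-substitute: x_4 = -0.8420/4.5484 = -0.1851.
x_3 = (3.7816 + 1.6714·(-0.1851))/3.0425 = 1.1412.
x_2 = (-1.5044 + 1.2279·1.1412 + 0.9795·(-0.1851))/6.2755 = -0.0453.
x_1 = (-0.1715 − 3.2585·(-0.0453) + 3.7730·1.1412 − 1.8865·(-0.1851))/5.8310 = 0.7942.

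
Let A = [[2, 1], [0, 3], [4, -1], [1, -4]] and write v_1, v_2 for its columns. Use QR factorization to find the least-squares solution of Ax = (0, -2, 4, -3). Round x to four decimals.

e_1 = v_1/‖v_1‖ = (2, 0, 4, 1)/4.5826 = (0.4364, 0.0000, 0.8729, 0.2182).
r_{12} = e_1·v_2 = -1.3093.
u_2 = v_2 + 1.3093·e_1 = (1.5714, 3.0000, 0.1429, -3.7143).
‖u_2‖ = 5.0285, so e_2 = (0.3125, 0.5966, 0.0284, -0.7386).
Qᵀb = (2.8368, 1.1364).
Back-substitute: x_2 = 1.1364/5.0285 = 0.2260.
x_1 = (2.8368 + 1.3093·0.2260)/4.5826 = 0.6836.

x = (0.6836, 0.2260)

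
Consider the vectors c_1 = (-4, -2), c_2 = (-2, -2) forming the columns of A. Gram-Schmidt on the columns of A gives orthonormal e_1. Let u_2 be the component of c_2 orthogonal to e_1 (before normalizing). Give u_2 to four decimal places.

u_2 = (0.4000, -0.8000)

c_1 = (-4, -2); ‖c_1‖ = 4.4721, so e_1 = (-0.8944, -0.4472).
e_1·c_2 = (-0.8944)·(-2) + (-0.4472)·(-2) = 2.6833.
u_2 = c_2 − 2.6833·e_1 = (0.4000, -0.8000).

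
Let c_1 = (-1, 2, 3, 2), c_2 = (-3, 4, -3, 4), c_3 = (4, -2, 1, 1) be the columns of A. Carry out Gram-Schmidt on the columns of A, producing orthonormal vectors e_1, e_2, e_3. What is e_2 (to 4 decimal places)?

e_2 = (-0.3667, 0.4333, -0.7000, 0.4333)

e_1 = c_1/‖c_1‖ = (-1, 2, 3, 2)/4.2426 = (-0.2357, 0.4714, 0.7071, 0.4714).
r_{12} = e_1·c_2 = 2.3570.
u_2 = c_2 − 2.3570·e_1 = (-2.4444, 2.8889, -4.6667, 2.8889).
‖u_2‖ = 6.6667, so e_2 = (-0.3667, 0.4333, -0.7000, 0.4333).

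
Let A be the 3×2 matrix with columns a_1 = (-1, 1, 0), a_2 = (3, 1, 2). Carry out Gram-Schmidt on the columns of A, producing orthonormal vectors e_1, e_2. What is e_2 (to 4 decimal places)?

e_2 = (0.5774, 0.5774, 0.5774)

a_1 = (-1, 1, 0); ‖a_1‖ = 1.4142, so e_1 = (-0.7071, 0.7071, 0.0000).
e_1·a_2 = (-0.7071)·3 + 0.7071·1 + 0.0000·2 = -1.4142.
u_2 = a_2 + 1.4142·e_1 = (2.0000, 2.0000, 2.0000).
‖u_2‖ = 3.4641, so e_2 = (0.5774, 0.5774, 0.5774).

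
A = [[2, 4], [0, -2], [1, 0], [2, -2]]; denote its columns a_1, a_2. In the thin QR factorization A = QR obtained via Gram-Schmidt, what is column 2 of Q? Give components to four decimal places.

q_1 = a_1/‖a_1‖ = (2, 0, 1, 2)/3.0000 = (0.6667, 0.0000, 0.3333, 0.6667).
r_{12} = q_1·a_2 = 1.3333.
u_2 = a_2 − 1.3333·q_1 = (3.1111, -2.0000, -0.4444, -2.8889).
‖u_2‖ = 4.7140, so q_2 = (0.6600, -0.4243, -0.0943, -0.6128).

q_2 = (0.6600, -0.4243, -0.0943, -0.6128)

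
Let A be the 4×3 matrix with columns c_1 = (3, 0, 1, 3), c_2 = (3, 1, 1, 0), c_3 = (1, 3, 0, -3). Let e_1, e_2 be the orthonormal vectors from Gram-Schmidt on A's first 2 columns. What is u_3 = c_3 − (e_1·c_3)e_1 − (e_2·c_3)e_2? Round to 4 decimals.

u_3 = (-0.3211, 1.4037, -0.4404, 0.4679)

c_1 = (3, 0, 1, 3); ‖c_1‖ = 4.3589, so e_1 = (0.6882, 0.0000, 0.2294, 0.6882).
e_1·c_2 = 0.6882·3 + 0.0000·1 + 0.2294·1 + 0.6882·0 = 2.2942.
u_2 = c_2 − 2.2942·e_1 = (1.4211, 1.0000, 0.4737, -1.5789).
‖u_2‖ = 2.3952, so e_2 = (0.5933, 0.4175, 0.1978, -0.6592).
e_1·c_3 = 0.6882·1 + 0.0000·3 + 0.2294·0 + 0.6882·(-3) = -1.3765; e_2·c_3 = 0.5933·1 + 0.4175·3 + 0.1978·0 + (-0.6592)·(-3) = 3.8235.
u_3 = c_3 + 1.3765·e_1 − 3.8235·e_2 = (-0.3211, 1.4037, -0.4404, 0.4679).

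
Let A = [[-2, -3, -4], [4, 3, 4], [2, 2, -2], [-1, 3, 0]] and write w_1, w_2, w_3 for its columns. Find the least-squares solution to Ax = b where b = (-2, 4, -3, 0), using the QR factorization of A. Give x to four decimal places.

e_1 = w_1/‖w_1‖ = (-2, 4, 2, -1)/5.0000 = (-0.4000, 0.8000, 0.4000, -0.2000).
r_{12} = e_1·w_2 = 3.8000.
u_2 = w_2 − 3.8000·e_1 = (-1.4800, -0.0400, 0.4800, 3.7600).
‖u_2‖ = 4.0694, so e_2 = (-0.3637, -0.0098, 0.1180, 0.9240).
r_{13} = e_1·w_3 = 4.0000; r_{23} = e_2·w_3 = 1.1795.
u_3 = w_3 − 4.0000·e_1 − 1.1795·e_2 = (-1.9710, 0.8116, -3.7391, -0.2899).
‖u_3‖ = 4.3138, so e_3 = (-0.4569, 0.1881, -0.8668, -0.0672).
Qᵀb = (2.8000, 0.3342, 4.2667).
Back-substitute: x_3 = 4.2667/4.3138 = 0.9891.
x_2 = (0.3342 − 1.1795·0.9891)/4.0694 = -0.2046.
x_1 = (2.8000 − 3.8000·(-0.2046) − 4.0000·0.9891)/5.0000 = -0.0758.

x = (-0.0758, -0.2046, 0.9891)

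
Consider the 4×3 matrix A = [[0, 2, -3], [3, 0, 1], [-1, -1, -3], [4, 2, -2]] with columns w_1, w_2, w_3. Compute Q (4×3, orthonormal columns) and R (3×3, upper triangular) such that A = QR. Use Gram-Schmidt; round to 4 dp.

q_1 = w_1/‖w_1‖ = (0, 3, -1, 4)/5.0990 = (0.0000, 0.5883, -0.1961, 0.7845).
r_{12} = q_1·w_2 = 1.7650.
u_2 = w_2 − 1.7650·q_1 = (2.0000, -1.0385, -0.6538, 0.6154).
‖u_2‖ = 2.4258, so q_2 = (0.8245, -0.4281, -0.2695, 0.2537).
r_{13} = q_1·w_3 = -0.3922; r_{23} = q_2·w_3 = -2.6002.
u_3 = w_3 + 0.3922·q_1 + 2.6002·q_2 = (-0.8562, 0.1176, -3.7778, -1.0327).
‖u_3‖ = 4.0106, so q_3 = (-0.2135, 0.0293, -0.9419, -0.2575).

Q = [[0.0000, 0.8245, -0.2135], [0.5883, -0.4281, 0.0293], [-0.1961, -0.2695, -0.9419], [0.7845, 0.2537, -0.2575]], R = [[5.0990, 1.7650, -0.3922], [0.0000, 2.4258, -2.6002], [0.0000, 0.0000, 4.0106]]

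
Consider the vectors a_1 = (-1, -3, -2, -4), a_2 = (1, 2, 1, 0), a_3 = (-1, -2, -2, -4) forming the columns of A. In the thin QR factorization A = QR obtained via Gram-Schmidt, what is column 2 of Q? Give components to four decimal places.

a_1 = (-1, -3, -2, -4); ‖a_1‖ = 5.4772, so q_1 = (-0.1826, -0.5477, -0.3651, -0.7303).
q_1·a_2 = (-0.1826)·1 + (-0.5477)·2 + (-0.3651)·1 + (-0.7303)·0 = -1.6432.
u_2 = a_2 + 1.6432·q_1 = (0.7000, 1.1000, 0.4000, -1.2000).
‖u_2‖ = 1.8166, so q_2 = (0.3853, 0.6055, 0.2202, -0.6606).

q_2 = (0.3853, 0.6055, 0.2202, -0.6606)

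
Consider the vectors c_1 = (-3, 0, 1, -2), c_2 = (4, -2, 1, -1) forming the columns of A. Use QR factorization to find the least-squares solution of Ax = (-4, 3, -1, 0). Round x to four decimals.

e_1 = c_1/‖c_1‖ = (-3, 0, 1, -2)/3.7417 = (-0.8018, 0.0000, 0.2673, -0.5345).
r_{12} = e_1·c_2 = -2.4054.
u_2 = c_2 + 2.4054·e_1 = (2.0714, -2.0000, 1.6429, -2.2857).
‖u_2‖ = 4.0267, so e_2 = (0.5144, -0.4967, 0.4080, -0.5676).
Qᵀb = (2.9399, -3.9557).
Back-substitute: x_2 = -3.9557/4.0267 = -0.9824.
x_1 = (2.9399 + 2.4054·(-0.9824))/3.7417 = 0.1542.

x = (0.1542, -0.9824)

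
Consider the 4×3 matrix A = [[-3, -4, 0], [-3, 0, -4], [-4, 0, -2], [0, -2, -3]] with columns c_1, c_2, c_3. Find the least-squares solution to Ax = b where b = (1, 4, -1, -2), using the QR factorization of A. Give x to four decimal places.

x = (-0.3652, 0.2413, -0.0739)

c_1 = (-3, -3, -4, 0); ‖c_1‖ = 5.8310, so e_1 = (-0.5145, -0.5145, -0.6860, 0.0000).
e_1·c_2 = (-0.5145)·(-4) + (-0.5145)·0 + (-0.6860)·0 + 0.0000·(-2) = 2.0580.
u_2 = c_2 − 2.0580·e_1 = (-2.9412, 1.0588, 1.4118, -2.0000).
‖u_2‖ = 3.9705, so e_2 = (-0.7408, 0.2667, 0.3556, -0.5037).
e_1·c_3 = (-0.5145)·0 + (-0.5145)·(-4) + (-0.6860)·(-2) + 0.0000·(-3) = 3.4300; e_2·c_3 = (-0.7408)·0 + 0.2667·(-4) + 0.3556·(-2) + (-0.5037)·(-3) = -0.2667.
u_3 = c_3 − 3.4300·e_1 + 0.2667·e_2 = (1.5672, -2.1642, 0.4478, -3.1343).
‖u_3‖ = 4.1430, so e_3 = (0.3783, -0.5224, 0.1081, -0.7565).
Qᵀb = (-1.8865, 0.9778, -0.3062).
Back-substitute: x_3 = -0.3062/4.1430 = -0.0739.
x_2 = (0.9778 + 0.2667·(-0.0739))/3.9705 = 0.2413.
x_1 = (-1.8865 − 2.0580·0.2413 − 3.4300·(-0.0739))/5.8310 = -0.3652.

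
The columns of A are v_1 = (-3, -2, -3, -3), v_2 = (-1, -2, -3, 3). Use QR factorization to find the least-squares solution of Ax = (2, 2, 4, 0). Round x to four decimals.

v_1 = (-3, -2, -3, -3); ‖v_1‖ = 5.5678, so e_1 = (-0.5388, -0.3592, -0.5388, -0.5388).
e_1·v_2 = (-0.5388)·(-1) + (-0.3592)·(-2) + (-0.5388)·(-3) + (-0.5388)·3 = 1.2572.
u_2 = v_2 − 1.2572·e_1 = (-0.3226, -1.5484, -2.3226, 3.6774).
‖u_2‖ = 4.6281, so e_2 = (-0.0697, -0.3346, -0.5018, 0.7946).
Qᵀb = (-3.9513, -2.8159).
Back-substitute: x_2 = -2.8159/4.6281 = -0.6084.
x_1 = (-3.9513 − 1.2572·(-0.6084))/5.5678 = -0.5723.

x = (-0.5723, -0.6084)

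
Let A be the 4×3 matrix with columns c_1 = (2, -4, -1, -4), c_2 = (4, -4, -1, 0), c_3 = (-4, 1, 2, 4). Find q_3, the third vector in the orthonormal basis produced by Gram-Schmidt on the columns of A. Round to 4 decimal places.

q_1 = c_1/‖c_1‖ = (2, -4, -1, -4)/6.0828 = (0.3288, -0.6576, -0.1644, -0.6576).
r_{12} = q_1·c_2 = 4.1100.
u_2 = c_2 − 4.1100·q_1 = (2.6486, -1.2973, -0.3243, 2.7027).
‖u_2‖ = 4.0135, so q_2 = (0.6599, -0.3232, -0.0808, 0.6734).
r_{13} = q_1·c_3 = -4.9320; r_{23} = q_2·c_3 = -0.4310.
u_3 = c_3 + 4.9320·q_1 + 0.4310·q_2 = (-2.0940, -2.3826, 1.1544, 1.0470).
‖u_3‖ = 3.5341, so q_3 = (-0.5925, -0.6742, 0.3266, 0.2962).

q_3 = (-0.5925, -0.6742, 0.3266, 0.2962)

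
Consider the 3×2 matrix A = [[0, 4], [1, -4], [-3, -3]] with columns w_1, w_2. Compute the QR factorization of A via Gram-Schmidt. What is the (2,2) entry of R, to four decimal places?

w_1 = (0, 1, -3); ‖w_1‖ = 3.1623, so e_1 = (0.0000, 0.3162, -0.9487).
e_1·w_2 = 0.0000·4 + 0.3162·(-4) + (-0.9487)·(-3) = 1.5811.
u_2 = w_2 − 1.5811·e_1 = (4.0000, -4.5000, -1.5000).
r_{22} = ‖u_2‖ = 6.2048.

r_{22} = 6.2048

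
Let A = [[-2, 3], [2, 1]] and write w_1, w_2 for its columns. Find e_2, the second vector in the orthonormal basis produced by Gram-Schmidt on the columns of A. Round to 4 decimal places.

w_1 = (-2, 2); ‖w_1‖ = 2.8284, so e_1 = (-0.7071, 0.7071).
e_1·w_2 = (-0.7071)·3 + 0.7071·1 = -1.4142.
u_2 = w_2 + 1.4142·e_1 = (2.0000, 2.0000).
‖u_2‖ = 2.8284, so e_2 = (0.7071, 0.7071).

e_2 = (0.7071, 0.7071)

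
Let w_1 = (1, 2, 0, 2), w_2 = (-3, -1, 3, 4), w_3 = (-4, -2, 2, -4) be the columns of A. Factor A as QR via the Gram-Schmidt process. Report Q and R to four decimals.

Q = [[0.3333, -0.5717, -0.4359], [0.6667, -0.2858, 0.6713], [0.0000, 0.5145, 0.3923], [0.6667, 0.5717, -0.4533]], R = [[3.0000, 1.0000, -5.3333], [0.0000, 5.8310, 1.6007], [0.0000, 0.0000, 2.9989]]

q_1 = w_1/‖w_1‖ = (1, 2, 0, 2)/3.0000 = (0.3333, 0.6667, 0.0000, 0.6667).
r_{12} = q_1·w_2 = 1.0000.
u_2 = w_2 − 1.0000·q_1 = (-3.3333, -1.6667, 3.0000, 3.3333).
‖u_2‖ = 5.8310, so q_2 = (-0.5717, -0.2858, 0.5145, 0.5717).
r_{13} = q_1·w_3 = -5.3333; r_{23} = q_2·w_3 = 1.6007.
u_3 = w_3 + 5.3333·q_1 − 1.6007·q_2 = (-1.3072, 2.0131, 1.1765, -1.3595).
‖u_3‖ = 2.9989, so q_3 = (-0.4359, 0.6713, 0.3923, -0.4533).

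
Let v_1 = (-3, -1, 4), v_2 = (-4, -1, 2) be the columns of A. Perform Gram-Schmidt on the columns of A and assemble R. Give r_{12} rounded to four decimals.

e_1 = v_1/‖v_1‖ = (-3, -1, 4)/5.0990 = (-0.5883, -0.1961, 0.7845).
r_{12} = e_1·v_2 = 4.1184.

r_{12} = 4.1184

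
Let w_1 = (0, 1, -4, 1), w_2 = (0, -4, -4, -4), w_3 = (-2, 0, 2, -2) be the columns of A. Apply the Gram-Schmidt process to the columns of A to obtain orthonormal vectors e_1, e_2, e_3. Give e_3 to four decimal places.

e_3 = (-0.8165, 0.4082, 0.0000, -0.4082)

e_1 = w_1/‖w_1‖ = (0, 1, -4, 1)/4.2426 = (0.0000, 0.2357, -0.9428, 0.2357).
r_{12} = e_1·w_2 = 1.8856.
u_2 = w_2 − 1.8856·e_1 = (0.0000, -4.4444, -2.2222, -4.4444).
‖u_2‖ = 6.6667, so e_2 = (0.0000, -0.6667, -0.3333, -0.6667).
r_{13} = e_1·w_3 = -2.3570; r_{23} = e_2·w_3 = 0.6667.
u_3 = w_3 + 2.3570·e_1 − 0.6667·e_2 = (-2.0000, 1.0000, 0.0000, -1.0000).
‖u_3‖ = 2.4495, so e_3 = (-0.8165, 0.4082, 0.0000, -0.4082).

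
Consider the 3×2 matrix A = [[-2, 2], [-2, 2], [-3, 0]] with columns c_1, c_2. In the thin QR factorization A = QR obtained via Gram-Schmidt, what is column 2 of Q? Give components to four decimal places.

q_2 = (0.5145, 0.5145, -0.6860)

q_1 = c_1/‖c_1‖ = (-2, -2, -3)/4.1231 = (-0.4851, -0.4851, -0.7276).
r_{12} = q_1·c_2 = -1.9403.
u_2 = c_2 + 1.9403·q_1 = (1.0588, 1.0588, -1.4118).
‖u_2‖ = 2.0580, so q_2 = (0.5145, 0.5145, -0.6860).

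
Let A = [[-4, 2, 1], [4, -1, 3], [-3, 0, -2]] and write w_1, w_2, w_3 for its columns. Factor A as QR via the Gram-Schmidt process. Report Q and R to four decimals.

Q = [[-0.6247, 0.6799, 0.3841], [0.6247, 0.1400, 0.7682], [-0.4685, -0.7199, 0.5121]], R = [[6.4031, -1.8741, 2.1864], [0.0000, 1.2198, 2.5395], [0.0000, 0.0000, 1.6645]]

w_1 = (-4, 4, -3); ‖w_1‖ = 6.4031, so e_1 = (-0.6247, 0.6247, -0.4685).
e_1·w_2 = (-0.6247)·2 + 0.6247·(-1) + (-0.4685)·0 = -1.8741.
u_2 = w_2 + 1.8741·e_1 = (0.8293, 0.1707, -0.8780).
‖u_2‖ = 1.2198, so e_2 = (0.6799, 0.1400, -0.7199).
e_1·w_3 = (-0.6247)·1 + 0.6247·3 + (-0.4685)·(-2) = 2.1864; e_2·w_3 = 0.6799·1 + 0.1400·3 + (-0.7199)·(-2) = 2.5395.
u_3 = w_3 − 2.1864·e_1 − 2.5395·e_2 = (0.6393, 1.2787, 0.8525).
‖u_3‖ = 1.6645, so e_3 = (0.3841, 0.7682, 0.5121).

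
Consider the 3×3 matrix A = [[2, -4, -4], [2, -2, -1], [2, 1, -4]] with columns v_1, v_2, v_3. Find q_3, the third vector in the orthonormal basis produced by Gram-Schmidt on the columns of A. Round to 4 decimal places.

v_1 = (2, 2, 2); ‖v_1‖ = 3.4641, so q_1 = (0.5774, 0.5774, 0.5774).
q_1·v_2 = 0.5774·(-4) + 0.5774·(-2) + 0.5774·1 = -2.8868.
u_2 = v_2 + 2.8868·q_1 = (-2.3333, -0.3333, 2.6667).
‖u_2‖ = 3.5590, so q_2 = (-0.6556, -0.0937, 0.7493).
q_1·v_3 = 0.5774·(-4) + 0.5774·(-1) + 0.5774·(-4) = -5.1962; q_2·v_3 = (-0.6556)·(-4) + (-0.0937)·(-1) + 0.7493·(-4) = -0.2810.
u_3 = v_3 + 5.1962·q_1 + 0.2810·q_2 = (-1.1842, 1.9737, -0.7895).
‖u_3‖ = 2.4333, so q_3 = (-0.4867, 0.8111, -0.3244).

q_3 = (-0.4867, 0.8111, -0.3244)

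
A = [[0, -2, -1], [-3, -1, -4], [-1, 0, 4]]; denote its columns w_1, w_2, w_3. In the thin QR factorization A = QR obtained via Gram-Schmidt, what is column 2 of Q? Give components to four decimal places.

w_1 = (0, -3, -1); ‖w_1‖ = 3.1623, so q_1 = (0.0000, -0.9487, -0.3162).
q_1·w_2 = 0.0000·(-2) + (-0.9487)·(-1) + (-0.3162)·0 = 0.9487.
u_2 = w_2 − 0.9487·q_1 = (-2.0000, -0.1000, 0.3000).
‖u_2‖ = 2.0248, so q_2 = (-0.9877, -0.0494, 0.1482).

q_2 = (-0.9877, -0.0494, 0.1482)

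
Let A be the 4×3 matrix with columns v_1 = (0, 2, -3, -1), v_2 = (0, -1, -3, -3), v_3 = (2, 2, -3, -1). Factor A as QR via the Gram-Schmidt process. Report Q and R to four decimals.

Q = [[0.0000, 0.0000, 1.0000], [0.5345, -0.7053, 0.0000], [-0.8018, -0.2489, 0.0000], [-0.2673, -0.6638, 0.0000]], R = [[3.7417, 2.6726, 3.7417], [0.0000, 3.4434, 0.0000], [0.0000, 0.0000, 2.0000]]

v_1 = (0, 2, -3, -1); ‖v_1‖ = 3.7417, so q_1 = (0.0000, 0.5345, -0.8018, -0.2673).
q_1·v_2 = 0.0000·0 + 0.5345·(-1) + (-0.8018)·(-3) + (-0.2673)·(-3) = 2.6726.
u_2 = v_2 − 2.6726·q_1 = (0.0000, -2.4286, -0.8571, -2.2857).
‖u_2‖ = 3.4434, so q_2 = (0.0000, -0.7053, -0.2489, -0.6638).
q_1·v_3 = 0.0000·2 + 0.5345·2 + (-0.8018)·(-3) + (-0.2673)·(-1) = 3.7417; q_2·v_3 = 0.0000·2 + (-0.7053)·2 + (-0.2489)·(-3) + (-0.6638)·(-1) = 0.0000.
u_3 = v_3 − 3.7417·q_1 + 0.0000·q_2 = (2.0000, 0.0000, 0.0000, 0.0000).
‖u_3‖ = 2.0000, so q_3 = (1.0000, 0.0000, 0.0000, 0.0000).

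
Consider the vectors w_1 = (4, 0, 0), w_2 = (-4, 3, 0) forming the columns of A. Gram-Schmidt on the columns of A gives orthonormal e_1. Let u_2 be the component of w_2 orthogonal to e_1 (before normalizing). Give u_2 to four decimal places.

u_2 = (0.0000, 3.0000, 0.0000)

e_1 = w_1/‖w_1‖ = (4, 0, 0)/4.0000 = (1.0000, 0.0000, 0.0000).
r_{12} = e_1·w_2 = -4.0000.
u_2 = w_2 + 4.0000·e_1 = (0.0000, 3.0000, 0.0000).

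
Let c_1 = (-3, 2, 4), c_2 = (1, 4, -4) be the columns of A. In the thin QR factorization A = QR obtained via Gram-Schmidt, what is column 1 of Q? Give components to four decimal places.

q_1 = (-0.5571, 0.3714, 0.7428)

q_1 = c_1/‖c_1‖ = (-3, 2, 4)/5.3852 = (-0.5571, 0.3714, 0.7428).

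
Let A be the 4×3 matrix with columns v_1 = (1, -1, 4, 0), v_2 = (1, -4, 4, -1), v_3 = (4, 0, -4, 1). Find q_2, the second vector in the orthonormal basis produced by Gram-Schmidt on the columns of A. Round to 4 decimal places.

v_1 = (1, -1, 4, 0); ‖v_1‖ = 4.2426, so q_1 = (0.2357, -0.2357, 0.9428, 0.0000).
q_1·v_2 = 0.2357·1 + (-0.2357)·(-4) + 0.9428·4 + 0.0000·(-1) = 4.9497.
u_2 = v_2 − 4.9497·q_1 = (-0.1667, -2.8333, -0.6667, -1.0000).
‖u_2‖ = 3.0822, so q_2 = (-0.0541, -0.9193, -0.2163, -0.3244).

q_2 = (-0.0541, -0.9193, -0.2163, -0.3244)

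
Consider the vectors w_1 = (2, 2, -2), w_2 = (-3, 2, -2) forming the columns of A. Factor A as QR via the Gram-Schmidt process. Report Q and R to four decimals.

Q = [[0.5774, -0.8165], [0.5774, 0.4082], [-0.5774, -0.4082]], R = [[3.4641, 0.5774], [0.0000, 4.0825]]

w_1 = (2, 2, -2); ‖w_1‖ = 3.4641, so q_1 = (0.5774, 0.5774, -0.5774).
q_1·w_2 = 0.5774·(-3) + 0.5774·2 + (-0.5774)·(-2) = 0.5774.
u_2 = w_2 − 0.5774·q_1 = (-3.3333, 1.6667, -1.6667).
‖u_2‖ = 4.0825, so q_2 = (-0.8165, 0.4082, -0.4082).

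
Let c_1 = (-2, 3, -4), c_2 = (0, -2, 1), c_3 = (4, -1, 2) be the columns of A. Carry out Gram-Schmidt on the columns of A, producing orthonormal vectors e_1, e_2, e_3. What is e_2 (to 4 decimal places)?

c_1 = (-2, 3, -4); ‖c_1‖ = 5.3852, so e_1 = (-0.3714, 0.5571, -0.7428).
e_1·c_2 = (-0.3714)·0 + 0.5571·(-2) + (-0.7428)·1 = -1.8570.
u_2 = c_2 + 1.8570·e_1 = (-0.6897, -0.9655, -0.3793).
‖u_2‖ = 1.2457, so e_2 = (-0.5536, -0.7751, -0.3045).

e_2 = (-0.5536, -0.7751, -0.3045)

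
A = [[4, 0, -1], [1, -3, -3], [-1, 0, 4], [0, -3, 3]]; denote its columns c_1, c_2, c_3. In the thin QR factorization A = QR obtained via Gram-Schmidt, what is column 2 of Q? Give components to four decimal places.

e_2 = (0.1594, -0.6773, -0.0398, -0.7171)

e_1 = c_1/‖c_1‖ = (4, 1, -1, 0)/4.2426 = (0.9428, 0.2357, -0.2357, 0.0000).
r_{12} = e_1·c_2 = -0.7071.
u_2 = c_2 + 0.7071·e_1 = (0.6667, -2.8333, -0.1667, -3.0000).
‖u_2‖ = 4.1833, so e_2 = (0.1594, -0.6773, -0.0398, -0.7171).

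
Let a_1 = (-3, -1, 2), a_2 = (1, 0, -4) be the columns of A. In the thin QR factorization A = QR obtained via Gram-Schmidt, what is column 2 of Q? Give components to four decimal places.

q_1 = a_1/‖a_1‖ = (-3, -1, 2)/3.7417 = (-0.8018, -0.2673, 0.5345).
r_{12} = q_1·a_2 = -2.9399.
u_2 = a_2 + 2.9399·q_1 = (-1.3571, -0.7857, -2.4286).
‖u_2‖ = 2.8909, so q_2 = (-0.4695, -0.2718, -0.8401).

q_2 = (-0.4695, -0.2718, -0.8401)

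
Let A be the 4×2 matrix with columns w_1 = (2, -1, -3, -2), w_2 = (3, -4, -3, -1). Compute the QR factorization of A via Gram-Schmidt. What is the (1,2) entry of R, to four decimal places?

r_{12} = 4.9497

w_1 = (2, -1, -3, -2); ‖w_1‖ = 4.2426, so e_1 = (0.4714, -0.2357, -0.7071, -0.4714).
r_{12} = e_1·w_2 = 4.9497.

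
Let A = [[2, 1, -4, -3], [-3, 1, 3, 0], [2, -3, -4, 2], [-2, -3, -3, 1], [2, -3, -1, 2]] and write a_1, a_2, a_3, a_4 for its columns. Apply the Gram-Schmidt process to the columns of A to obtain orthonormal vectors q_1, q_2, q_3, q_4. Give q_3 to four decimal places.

a_1 = (2, -3, 2, -2, 2); ‖a_1‖ = 5.0000, so q_1 = (0.4000, -0.6000, 0.4000, -0.4000, 0.4000).
q_1·a_2 = 0.4000·1 + (-0.6000)·1 + 0.4000·(-3) + (-0.4000)·(-3) + 0.4000·(-3) = -1.4000.
u_2 = a_2 + 1.4000·q_1 = (1.5600, 0.1600, -2.4400, -3.5600, -2.4400).
‖u_2‖ = 5.2000, so q_2 = (0.3000, 0.0308, -0.4692, -0.6846, -0.4692).
q_1·a_3 = 0.4000·(-4) + (-0.6000)·3 + 0.4000·(-4) + (-0.4000)·(-3) + 0.4000·(-1) = -4.2000; q_2·a_3 = 0.3000·(-4) + 0.0308·3 + (-0.4692)·(-4) + (-0.6846)·(-3) + (-0.4692)·(-1) = 3.2923.
u_3 = a_3 + 4.2000·q_1 − 3.2923·q_2 = (-3.3077, 0.3787, -0.7751, -2.4260, 2.2249).
‖u_3‖ = 4.7456, so q_3 = (-0.6970, 0.0798, -0.1633, -0.5112, 0.4688).

q_3 = (-0.6970, 0.0798, -0.1633, -0.5112, 0.4688)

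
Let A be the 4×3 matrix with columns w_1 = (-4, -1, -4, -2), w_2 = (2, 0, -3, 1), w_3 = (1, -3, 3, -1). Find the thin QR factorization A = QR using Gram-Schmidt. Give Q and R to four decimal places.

Q = [[-0.6576, 0.5946, 0.2775], [-0.1644, 0.0145, -0.9142], [-0.6576, -0.7469, 0.0914], [-0.3288, 0.2973, -0.2808]], R = [[6.0828, 0.3288, -1.8084], [0.0000, 3.7272, -1.9869], [0.0000, 0.0000, 3.5752]]

w_1 = (-4, -1, -4, -2); ‖w_1‖ = 6.0828, so e_1 = (-0.6576, -0.1644, -0.6576, -0.3288).
e_1·w_2 = (-0.6576)·2 + (-0.1644)·0 + (-0.6576)·(-3) + (-0.3288)·1 = 0.3288.
u_2 = w_2 − 0.3288·e_1 = (2.2162, 0.0541, -2.7838, 1.1081).
‖u_2‖ = 3.7272, so e_2 = (0.5946, 0.0145, -0.7469, 0.2973).
e_1·w_3 = (-0.6576)·1 + (-0.1644)·(-3) + (-0.6576)·3 + (-0.3288)·(-1) = -1.8084; e_2·w_3 = 0.5946·1 + 0.0145·(-3) + (-0.7469)·3 + 0.2973·(-1) = -1.9869.
u_3 = w_3 + 1.8084·e_1 + 1.9869·e_2 = (0.9922, -3.2685, 0.3268, -1.0039).
‖u_3‖ = 3.5752, so e_3 = (0.2775, -0.9142, 0.0914, -0.2808).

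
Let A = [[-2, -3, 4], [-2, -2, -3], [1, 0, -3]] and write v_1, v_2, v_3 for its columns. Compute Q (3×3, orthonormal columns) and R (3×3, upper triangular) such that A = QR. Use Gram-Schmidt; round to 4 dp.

Q = [[-0.6667, -0.5659, 0.4851], [-0.6667, 0.1617, -0.7276], [0.3333, -0.8085, -0.4851]], R = [[3.0000, 3.3333, -1.6667], [0.0000, 1.3744, -0.3234], [0.0000, 0.0000, 5.5783]]

v_1 = (-2, -2, 1); ‖v_1‖ = 3.0000, so q_1 = (-0.6667, -0.6667, 0.3333).
q_1·v_2 = (-0.6667)·(-3) + (-0.6667)·(-2) + 0.3333·0 = 3.3333.
u_2 = v_2 − 3.3333·q_1 = (-0.7778, 0.2222, -1.1111).
‖u_2‖ = 1.3744, so q_2 = (-0.5659, 0.1617, -0.8085).
q_1·v_3 = (-0.6667)·4 + (-0.6667)·(-3) + 0.3333·(-3) = -1.6667; q_2·v_3 = (-0.5659)·4 + 0.1617·(-3) + (-0.8085)·(-3) = -0.3234.
u_3 = v_3 + 1.6667·q_1 + 0.3234·q_2 = (2.7059, -4.0588, -2.7059).
‖u_3‖ = 5.5783, so q_3 = (0.4851, -0.7276, -0.4851).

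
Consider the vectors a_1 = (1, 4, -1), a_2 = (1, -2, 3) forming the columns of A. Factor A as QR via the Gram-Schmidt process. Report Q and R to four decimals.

Q = [[0.2357, 0.5353], [0.9428, 0.0765], [-0.2357, 0.8412]], R = [[4.2426, -2.3570], [0.0000, 2.9059]]

e_1 = a_1/‖a_1‖ = (1, 4, -1)/4.2426 = (0.2357, 0.9428, -0.2357).
r_{12} = e_1·a_2 = -2.3570.
u_2 = a_2 + 2.3570·e_1 = (1.5556, 0.2222, 2.4444).
‖u_2‖ = 2.9059, so e_2 = (0.5353, 0.0765, 0.8412).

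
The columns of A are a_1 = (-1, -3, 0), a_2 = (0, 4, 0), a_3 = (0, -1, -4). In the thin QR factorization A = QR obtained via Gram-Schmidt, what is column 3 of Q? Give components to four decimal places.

e_1 = a_1/‖a_1‖ = (-1, -3, 0)/3.1623 = (-0.3162, -0.9487, 0.0000).
r_{12} = e_1·a_2 = -3.7947.
u_2 = a_2 + 3.7947·e_1 = (-1.2000, 0.4000, 0.0000).
‖u_2‖ = 1.2649, so e_2 = (-0.9487, 0.3162, 0.0000).
r_{13} = e_1·a_3 = 0.9487; r_{23} = e_2·a_3 = -0.3162.
u_3 = a_3 − 0.9487·e_1 + 0.3162·e_2 = (0.0000, 0.0000, -4.0000).
‖u_3‖ = 4.0000, so e_3 = (0.0000, 0.0000, -1.0000).

e_3 = (0.0000, 0.0000, -1.0000)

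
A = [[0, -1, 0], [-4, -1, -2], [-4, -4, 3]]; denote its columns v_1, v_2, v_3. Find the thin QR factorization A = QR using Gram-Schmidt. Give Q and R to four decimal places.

Q = [[0.0000, -0.4264, -0.9045], [-0.7071, 0.6396, -0.3015], [-0.7071, -0.6396, 0.3015]], R = [[5.6569, 3.5355, -0.7071], [0.0000, 2.3452, -3.1980], [0.0000, 0.0000, 1.5076]]

v_1 = (0, -4, -4); ‖v_1‖ = 5.6569, so e_1 = (0.0000, -0.7071, -0.7071).
e_1·v_2 = 0.0000·(-1) + (-0.7071)·(-1) + (-0.7071)·(-4) = 3.5355.
u_2 = v_2 − 3.5355·e_1 = (-1.0000, 1.5000, -1.5000).
‖u_2‖ = 2.3452, so e_2 = (-0.4264, 0.6396, -0.6396).
e_1·v_3 = 0.0000·0 + (-0.7071)·(-2) + (-0.7071)·3 = -0.7071; e_2·v_3 = (-0.4264)·0 + 0.6396·(-2) + (-0.6396)·3 = -3.1980.
u_3 = v_3 + 0.7071·e_1 + 3.1980·e_2 = (-1.3636, -0.4545, 0.4545).
‖u_3‖ = 1.5076, so e_3 = (-0.9045, -0.3015, 0.3015).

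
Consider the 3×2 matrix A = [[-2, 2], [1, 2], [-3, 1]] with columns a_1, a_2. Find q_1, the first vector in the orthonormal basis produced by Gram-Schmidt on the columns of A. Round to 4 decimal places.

a_1 = (-2, 1, -3); ‖a_1‖ = 3.7417, so q_1 = (-0.5345, 0.2673, -0.8018).

q_1 = (-0.5345, 0.2673, -0.8018)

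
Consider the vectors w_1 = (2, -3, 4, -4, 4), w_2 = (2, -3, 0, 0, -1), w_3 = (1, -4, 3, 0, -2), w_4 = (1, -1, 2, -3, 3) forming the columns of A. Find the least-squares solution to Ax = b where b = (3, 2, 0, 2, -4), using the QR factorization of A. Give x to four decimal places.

w_1 = (2, -3, 4, -4, 4); ‖w_1‖ = 7.8102, so q_1 = (0.2561, -0.3841, 0.5121, -0.5121, 0.5121).
q_1·w_2 = 0.2561·2 + (-0.3841)·(-3) + 0.5121·0 + (-0.5121)·0 + 0.5121·(-1) = 1.1523.
u_2 = w_2 − 1.1523·q_1 = (1.7049, -2.5574, -0.5902, 0.5902, -1.5902).
‖u_2‖ = 3.5598, so q_2 = (0.4789, -0.7184, -0.1658, 0.1658, -0.4467).
q_1·w_3 = 0.2561·1 + (-0.3841)·(-4) + 0.5121·3 + (-0.5121)·0 + 0.5121·(-2) = 2.3047; q_2·w_3 = 0.4789·1 + (-0.7184)·(-4) + (-0.1658)·3 + 0.1658·0 + (-0.4467)·(-2) = 3.7486.
u_3 = w_3 − 2.3047·q_1 − 3.7486·q_2 = (-1.3855, -0.4217, 2.4411, 0.5589, -1.5058).
‖u_3‖ = 3.2614, so q_3 = (-0.4248, -0.1293, 0.7485, 0.1714, -0.4617).
q_1·w_4 = 0.2561·1 + (-0.3841)·(-1) + 0.5121·2 + (-0.5121)·(-3) + 0.5121·3 = 4.7374; q_2·w_4 = 0.4789·1 + (-0.7184)·(-1) + (-0.1658)·2 + 0.1658·(-3) + (-0.4467)·3 = -0.9717; q_3·w_4 = (-0.4248)·1 + (-0.1293)·(-1) + 0.7485·2 + 0.1714·(-3) + (-0.4617)·3 = -0.6977.
u_4 = w_4 − 4.7374·q_1 + 0.9717·q_2 + 0.6977·q_3 = (-0.0441, 0.0314, -0.0651, -0.2931, -0.1824).
‖u_4‖ = 0.3555, so q_4 = (-0.1242, 0.0883, -0.1830, -0.8246, -0.5132).
Qᵀb = (-3.0729, 2.1184, 0.6565, 0.2077).
Back-substitute: x_4 = 0.2077/0.3555 = 0.5842.
x_3 = (0.6565 + 0.6977·0.5842)/3.2614 = 0.3263.
x_2 = (2.1184 − 3.7486·0.3263 + 0.9717·0.5842)/3.5598 = 0.4110.
x_1 = (-3.0729 − 1.1523·0.4110 − 2.3047·0.3263 − 4.7374·0.5842)/7.8102 = -0.9047.

x = (-0.9047, 0.4110, 0.3263, 0.5842)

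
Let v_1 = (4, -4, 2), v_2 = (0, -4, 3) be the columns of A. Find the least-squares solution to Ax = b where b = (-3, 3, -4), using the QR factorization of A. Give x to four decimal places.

x = (-0.6538, -0.3846)

v_1 = (4, -4, 2); ‖v_1‖ = 6.0000, so e_1 = (0.6667, -0.6667, 0.3333).
e_1·v_2 = 0.6667·0 + (-0.6667)·(-4) + 0.3333·3 = 3.6667.
u_2 = v_2 − 3.6667·e_1 = (-2.4444, -1.5556, 1.7778).
‖u_2‖ = 3.3993, so e_2 = (-0.7191, -0.4576, 0.5230).
Qᵀb = (-5.3333, -1.3074).
Back-substitute: x_2 = -1.3074/3.3993 = -0.3846.
x_1 = (-5.3333 − 3.6667·(-0.3846))/6.0000 = -0.6538.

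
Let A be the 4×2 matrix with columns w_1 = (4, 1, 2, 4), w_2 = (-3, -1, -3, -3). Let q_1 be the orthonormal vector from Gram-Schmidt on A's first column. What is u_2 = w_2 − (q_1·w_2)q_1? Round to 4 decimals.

w_1 = (4, 1, 2, 4); ‖w_1‖ = 6.0828, so q_1 = (0.6576, 0.1644, 0.3288, 0.6576).
q_1·w_2 = 0.6576·(-3) + 0.1644·(-1) + 0.3288·(-3) + 0.6576·(-3) = -5.0964.
u_2 = w_2 + 5.0964·q_1 = (0.3514, -0.1622, -1.3243, 0.3514).

u_2 = (0.3514, -0.1622, -1.3243, 0.3514)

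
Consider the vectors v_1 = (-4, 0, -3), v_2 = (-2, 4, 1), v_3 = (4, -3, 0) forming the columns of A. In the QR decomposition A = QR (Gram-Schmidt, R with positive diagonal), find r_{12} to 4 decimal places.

r_{12} = 1.0000

v_1 = (-4, 0, -3); ‖v_1‖ = 5.0000, so q_1 = (-0.8000, 0.0000, -0.6000).
r_{12} = q_1·v_2 = 1.0000.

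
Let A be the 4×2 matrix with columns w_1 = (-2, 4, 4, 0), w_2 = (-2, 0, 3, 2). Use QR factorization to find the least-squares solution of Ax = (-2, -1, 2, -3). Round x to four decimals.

x = (0.2022, 0.0449)

q_1 = w_1/‖w_1‖ = (-2, 4, 4, 0)/6.0000 = (-0.3333, 0.6667, 0.6667, 0.0000).
r_{12} = q_1·w_2 = 2.6667.
u_2 = w_2 − 2.6667·q_1 = (-1.1111, -1.7778, 1.2222, 2.0000).
‖u_2‖ = 3.1447, so q_2 = (-0.3533, -0.5653, 0.3887, 0.6360).
Qᵀb = (1.3333, 0.1413).
Back-substitute: x_2 = 0.1413/3.1447 = 0.0449.
x_1 = (1.3333 − 2.6667·0.0449)/6.0000 = 0.2022.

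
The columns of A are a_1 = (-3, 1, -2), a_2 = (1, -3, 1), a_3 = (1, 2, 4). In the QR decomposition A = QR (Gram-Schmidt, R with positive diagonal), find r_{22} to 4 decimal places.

a_1 = (-3, 1, -2); ‖a_1‖ = 3.7417, so q_1 = (-0.8018, 0.2673, -0.5345).
q_1·a_2 = (-0.8018)·1 + 0.2673·(-3) + (-0.5345)·1 = -2.1381.
u_2 = a_2 + 2.1381·q_1 = (-0.7143, -2.4286, -0.1429).
r_{22} = ‖u_2‖ = 2.5355.

r_{22} = 2.5355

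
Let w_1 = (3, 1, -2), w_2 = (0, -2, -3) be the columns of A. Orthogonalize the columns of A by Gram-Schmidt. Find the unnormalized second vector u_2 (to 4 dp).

u_2 = (-0.8571, -2.2857, -2.4286)

w_1 = (3, 1, -2); ‖w_1‖ = 3.7417, so e_1 = (0.8018, 0.2673, -0.5345).
e_1·w_2 = 0.8018·0 + 0.2673·(-2) + (-0.5345)·(-3) = 1.0690.
u_2 = w_2 − 1.0690·e_1 = (-0.8571, -2.2857, -2.4286).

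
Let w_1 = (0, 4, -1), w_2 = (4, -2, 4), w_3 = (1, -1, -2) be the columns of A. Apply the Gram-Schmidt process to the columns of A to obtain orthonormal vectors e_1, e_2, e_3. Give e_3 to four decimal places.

e_3 = (0.6472, -0.1849, -0.7396)

w_1 = (0, 4, -1); ‖w_1‖ = 4.1231, so e_1 = (0.0000, 0.9701, -0.2425).
e_1·w_2 = 0.0000·4 + 0.9701·(-2) + (-0.2425)·4 = -2.9104.
u_2 = w_2 + 2.9104·e_1 = (4.0000, 0.8235, 3.2941).
‖u_2‖ = 5.2468, so e_2 = (0.7624, 0.1570, 0.6278).
e_1·w_3 = 0.0000·1 + 0.9701·(-1) + (-0.2425)·(-2) = -0.4851; e_2·w_3 = 0.7624·1 + 0.1570·(-1) + 0.6278·(-2) = -0.6503.
u_3 = w_3 + 0.4851·e_1 + 0.6503·e_2 = (1.4957, -0.4274, -1.7094).
‖u_3‖ = 2.3113, so e_3 = (0.6472, -0.1849, -0.7396).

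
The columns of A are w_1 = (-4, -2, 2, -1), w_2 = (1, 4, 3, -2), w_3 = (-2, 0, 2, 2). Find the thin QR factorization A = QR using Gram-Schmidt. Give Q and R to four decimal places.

e_1 = w_1/‖w_1‖ = (-4, -2, 2, -1)/5.0000 = (-0.8000, -0.4000, 0.4000, -0.2000).
r_{12} = e_1·w_2 = -0.8000.
u_2 = w_2 + 0.8000·e_1 = (0.3600, 3.6800, 3.3200, -2.1600).
‖u_2‖ = 5.4185, so e_2 = (0.0664, 0.6792, 0.6127, -0.3986).
r_{13} = e_1·w_3 = 2.0000; r_{23} = e_2·w_3 = 0.2953.
u_3 = w_3 − 2.0000·e_1 − 0.2953·e_2 = (-0.4196, 0.5995, 1.0191, 2.5177).
‖u_3‖ = 2.8130, so e_3 = (-0.1492, 0.2131, 0.3623, 0.8950).

Q = [[-0.8000, 0.0664, -0.1492], [-0.4000, 0.6792, 0.2131], [0.4000, 0.6127, 0.3623], [-0.2000, -0.3986, 0.8950]], R = [[5.0000, -0.8000, 2.0000], [0.0000, 5.4185, 0.2953], [0.0000, 0.0000, 2.8130]]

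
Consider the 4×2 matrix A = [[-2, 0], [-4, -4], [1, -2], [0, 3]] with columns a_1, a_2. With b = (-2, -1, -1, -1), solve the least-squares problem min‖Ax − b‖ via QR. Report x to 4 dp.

x = (0.3898, -0.0847)

a_1 = (-2, -4, 1, 0); ‖a_1‖ = 4.5826, so e_1 = (-0.4364, -0.8729, 0.2182, 0.0000).
e_1·a_2 = (-0.4364)·0 + (-0.8729)·(-4) + 0.2182·(-2) + 0.0000·3 = 3.0551.
u_2 = a_2 − 3.0551·e_1 = (1.3333, -1.3333, -2.6667, 3.0000).
‖u_2‖ = 4.4347, so e_2 = (0.3007, -0.3007, -0.6013, 0.6765).
Qᵀb = (1.5275, -0.3758).
Back-substitute: x_2 = -0.3758/4.4347 = -0.0847.
x_1 = (1.5275 − 3.0551·(-0.0847))/4.5826 = 0.3898.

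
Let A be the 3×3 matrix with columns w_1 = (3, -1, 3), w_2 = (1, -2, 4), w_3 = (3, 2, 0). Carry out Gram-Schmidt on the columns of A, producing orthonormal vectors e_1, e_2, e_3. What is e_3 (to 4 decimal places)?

e_3 = (-0.1907, 0.8581, 0.4767)

w_1 = (3, -1, 3); ‖w_1‖ = 4.3589, so e_1 = (0.6882, -0.2294, 0.6882).
e_1·w_2 = 0.6882·1 + (-0.2294)·(-2) + 0.6882·4 = 3.9001.
u_2 = w_2 − 3.9001·e_1 = (-1.6842, -1.1053, 1.3158).
‖u_2‖ = 2.4061, so e_2 = (-0.7000, -0.4594, 0.5468).
e_1·w_3 = 0.6882·3 + (-0.2294)·2 + 0.6882·0 = 1.6059; e_2·w_3 = (-0.7000)·3 + (-0.4594)·2 + 0.5468·0 = -3.0186.
u_3 = w_3 − 1.6059·e_1 + 3.0186·e_2 = (-0.2182, 0.9818, 0.5455).
‖u_3‖ = 1.1442, so e_3 = (-0.1907, 0.8581, 0.4767).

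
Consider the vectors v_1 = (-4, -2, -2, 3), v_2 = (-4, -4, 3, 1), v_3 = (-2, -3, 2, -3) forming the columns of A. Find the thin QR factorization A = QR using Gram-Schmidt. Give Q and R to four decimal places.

v_1 = (-4, -2, -2, 3); ‖v_1‖ = 5.7446, so q_1 = (-0.6963, -0.3482, -0.3482, 0.5222).
q_1·v_2 = (-0.6963)·(-4) + (-0.3482)·(-4) + (-0.3482)·3 + 0.5222·1 = 3.6556.
u_2 = v_2 − 3.6556·q_1 = (-1.4545, -2.7273, 4.2727, -0.9091).
‖u_2‖ = 5.3513, so q_2 = (-0.2718, -0.5096, 0.7984, -0.1699).
q_1·v_3 = (-0.6963)·(-2) + (-0.3482)·(-3) + (-0.3482)·2 + 0.5222·(-3) = 0.1741; q_2·v_3 = (-0.2718)·(-2) + (-0.5096)·(-3) + 0.7984·2 + (-0.1699)·(-3) = 4.1791.
u_3 = v_3 − 0.1741·q_1 − 4.1791·q_2 = (-0.7429, -0.8095, -1.2762, -2.3810).
‖u_3‖ = 2.9163, so q_3 = (-0.2547, -0.2776, -0.4376, -0.8164).

Q = [[-0.6963, -0.2718, -0.2547], [-0.3482, -0.5096, -0.2776], [-0.3482, 0.7984, -0.4376], [0.5222, -0.1699, -0.8164]], R = [[5.7446, 3.6556, 0.1741], [0.0000, 5.3513, 4.1791], [0.0000, 0.0000, 2.9163]]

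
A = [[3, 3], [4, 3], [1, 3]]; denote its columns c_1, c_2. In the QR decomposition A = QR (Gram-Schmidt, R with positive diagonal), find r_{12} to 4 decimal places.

c_1 = (3, 4, 1); ‖c_1‖ = 5.0990, so q_1 = (0.5883, 0.7845, 0.1961).
r_{12} = q_1·c_2 = 4.7068.

r_{12} = 4.7068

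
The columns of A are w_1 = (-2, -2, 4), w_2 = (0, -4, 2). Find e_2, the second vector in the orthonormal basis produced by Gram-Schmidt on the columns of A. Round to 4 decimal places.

e_2 = (0.4364, -0.8729, -0.2182)

e_1 = w_1/‖w_1‖ = (-2, -2, 4)/4.8990 = (-0.4082, -0.4082, 0.8165).
r_{12} = e_1·w_2 = 3.2660.
u_2 = w_2 − 3.2660·e_1 = (1.3333, -2.6667, -0.6667).
‖u_2‖ = 3.0551, so e_2 = (0.4364, -0.8729, -0.2182).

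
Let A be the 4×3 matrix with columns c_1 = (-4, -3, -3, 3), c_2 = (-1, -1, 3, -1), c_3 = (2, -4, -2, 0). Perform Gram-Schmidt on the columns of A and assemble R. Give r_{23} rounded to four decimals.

r_{23} = -0.8396

c_1 = (-4, -3, -3, 3); ‖c_1‖ = 6.5574, so q_1 = (-0.6100, -0.4575, -0.4575, 0.4575).
q_1·c_2 = (-0.6100)·(-1) + (-0.4575)·(-1) + (-0.4575)·3 + 0.4575·(-1) = -0.7625.
u_2 = c_2 + 0.7625·q_1 = (-1.4651, -1.3488, 2.6512, -0.6512).
‖u_2‖ = 3.3791, so q_2 = (-0.4336, -0.3992, 0.7846, -0.1927).
r_{23} = q_2·c_3 = -0.8396.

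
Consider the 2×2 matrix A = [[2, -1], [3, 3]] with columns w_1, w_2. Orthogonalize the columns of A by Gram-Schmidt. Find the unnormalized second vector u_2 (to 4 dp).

w_1 = (2, 3); ‖w_1‖ = 3.6056, so e_1 = (0.5547, 0.8321).
e_1·w_2 = 0.5547·(-1) + 0.8321·3 = 1.9415.
u_2 = w_2 − 1.9415·e_1 = (-2.0769, 1.3846).

u_2 = (-2.0769, 1.3846)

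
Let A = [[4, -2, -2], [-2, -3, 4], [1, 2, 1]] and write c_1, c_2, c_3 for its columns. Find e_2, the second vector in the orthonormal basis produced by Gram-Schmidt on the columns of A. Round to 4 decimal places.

e_2 = (-0.4851, -0.7276, 0.4851)

e_1 = c_1/‖c_1‖ = (4, -2, 1)/4.5826 = (0.8729, -0.4364, 0.2182).
r_{12} = e_1·c_2 = 0.0000.
u_2 = c_2 + 0.0000·e_1 = (-2.0000, -3.0000, 2.0000).
‖u_2‖ = 4.1231, so e_2 = (-0.4851, -0.7276, 0.4851).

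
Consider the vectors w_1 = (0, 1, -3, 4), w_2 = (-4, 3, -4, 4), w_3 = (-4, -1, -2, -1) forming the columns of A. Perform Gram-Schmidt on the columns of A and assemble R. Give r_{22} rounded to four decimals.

r_{22} = 4.4764

w_1 = (0, 1, -3, 4); ‖w_1‖ = 5.0990, so q_1 = (0.0000, 0.1961, -0.5883, 0.7845).
q_1·w_2 = 0.0000·(-4) + 0.1961·3 + (-0.5883)·(-4) + 0.7845·4 = 6.0796.
u_2 = w_2 − 6.0796·q_1 = (-4.0000, 1.8077, -0.4231, -0.7692).
r_{22} = ‖u_2‖ = 4.4764.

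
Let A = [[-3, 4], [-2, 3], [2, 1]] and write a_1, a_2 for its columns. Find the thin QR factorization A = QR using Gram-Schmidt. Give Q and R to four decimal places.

Q = [[-0.7276, 0.3557], [-0.4851, 0.3379], [0.4851, 0.8714]], R = [[4.1231, -3.8806], [0.0000, 3.3077]]

a_1 = (-3, -2, 2); ‖a_1‖ = 4.1231, so e_1 = (-0.7276, -0.4851, 0.4851).
e_1·a_2 = (-0.7276)·4 + (-0.4851)·3 + 0.4851·1 = -3.8806.
u_2 = a_2 + 3.8806·e_1 = (1.1765, 1.1176, 2.8824).
‖u_2‖ = 3.3077, so e_2 = (0.3557, 0.3379, 0.8714).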